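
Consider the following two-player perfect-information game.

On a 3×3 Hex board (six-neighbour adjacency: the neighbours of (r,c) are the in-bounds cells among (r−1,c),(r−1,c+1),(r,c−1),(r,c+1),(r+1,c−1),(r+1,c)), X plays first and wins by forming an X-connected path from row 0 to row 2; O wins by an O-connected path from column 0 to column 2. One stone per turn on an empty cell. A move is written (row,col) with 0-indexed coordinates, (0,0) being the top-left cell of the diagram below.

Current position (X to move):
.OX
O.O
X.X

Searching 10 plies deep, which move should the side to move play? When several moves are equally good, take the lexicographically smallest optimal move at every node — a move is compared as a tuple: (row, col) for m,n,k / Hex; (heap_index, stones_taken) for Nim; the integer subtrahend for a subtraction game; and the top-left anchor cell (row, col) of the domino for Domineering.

[.OX/O.O/X.X] X move#1: (0,0):-1/XOX/O.O/X.X, (1,1):+1/.OX/OXO/X.X*, (2,1):-1/.OX/O.O/XXX
[.OX/OXO/X.X] end (terminal -1, O#2); searched .OX/O.O/X.X to 10

X's best at [.OX/O.O/X.X]: (1,1)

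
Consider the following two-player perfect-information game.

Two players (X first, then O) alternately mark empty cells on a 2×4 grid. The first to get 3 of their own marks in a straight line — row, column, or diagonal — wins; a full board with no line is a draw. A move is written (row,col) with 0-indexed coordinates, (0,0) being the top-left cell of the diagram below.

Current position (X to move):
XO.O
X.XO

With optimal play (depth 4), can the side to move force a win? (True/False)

X winning at [XO.O/X.XO]: True

ply 1, X at XO.O/X.XO | (0,2)=+0→XOXO/X.XO; (1,1)=+1→XO.O/XXXO*
ply 2: XO.O/XXXO is terminal -1 (O); from XO.O/X.XO depth 4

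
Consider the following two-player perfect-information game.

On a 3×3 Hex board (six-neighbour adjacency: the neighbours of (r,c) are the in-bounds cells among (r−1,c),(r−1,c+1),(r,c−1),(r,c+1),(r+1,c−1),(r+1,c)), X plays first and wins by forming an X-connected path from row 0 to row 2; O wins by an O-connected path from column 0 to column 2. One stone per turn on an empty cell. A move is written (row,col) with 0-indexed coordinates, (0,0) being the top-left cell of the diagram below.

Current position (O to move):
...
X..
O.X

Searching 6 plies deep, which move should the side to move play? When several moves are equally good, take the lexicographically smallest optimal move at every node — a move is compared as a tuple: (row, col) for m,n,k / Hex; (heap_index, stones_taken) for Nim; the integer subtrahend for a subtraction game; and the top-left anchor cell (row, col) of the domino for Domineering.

[.../X../O.X] O move#1: (0,0):-1/O../X../O.X, (0,1):-1/.O./X../O.X, (0,2):-1/..O/X../O.X, (1,1):+1/.../XO./O.X*, (1,2):+1/.../X.O/O.X, (2,1):-1/.../X../OOX
[.../XO./O.X] X move#2: (0,0):-1/X../XO./O.X*, (0,1):-1/.X./XO./O.X, (0,2):-1/..X/XO./O.X, (1,2):-1/.../XOX/O.X, (2,1):-1/.../XO./OXX
[X../XO./O.X] O move#3: (0,1):+1/XO./XO./O.X*, (0,2):+1/X.O/XO./O.X, (1,2):+1/X../XOO/O.X, (2,1):+1/X../XO./OOX
[XO./XO./O.X] X move#4: (0,2):-1/XOX/XO./O.X*, (1,2):-1/XO./XOX/O.X, (2,1):-1/XO./XO./OXX
[XOX/XO./O.X] O move#5: (1,2):+1/XOX/XOO/O.X*, (2,1):-1/XOX/XO./OOX
[XOX/XOO/O.X] end (terminal -1, X#6); searched .../X../O.X to 6

O's best at [.../X../O.X]: (1,1)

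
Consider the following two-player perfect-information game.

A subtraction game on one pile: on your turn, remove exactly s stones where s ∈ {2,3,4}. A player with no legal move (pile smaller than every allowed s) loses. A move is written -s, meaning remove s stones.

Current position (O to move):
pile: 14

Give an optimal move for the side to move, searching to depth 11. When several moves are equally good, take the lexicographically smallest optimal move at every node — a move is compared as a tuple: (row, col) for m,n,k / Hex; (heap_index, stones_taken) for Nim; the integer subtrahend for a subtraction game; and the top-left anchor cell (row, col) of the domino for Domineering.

ply 1, O at 14 | -2=+1→12*; -3=-1→11; -4=-1→10
ply 2, X at 12 | -2=-1→10*; -3=-1→9; -4=-1→8
ply 3, O at 10 | -2=-1→8; -3=+1→7*; -4=+1→6
ply 4, X at 7 | -2=-1→5*; -3=-1→4; -4=-1→3
ply 5, O at 5 | -2=-1→3; -3=-1→2; -4=+1→1*
ply 6: 1 is terminal -1 (X); from 14 depth 11

O's best at [14]: -2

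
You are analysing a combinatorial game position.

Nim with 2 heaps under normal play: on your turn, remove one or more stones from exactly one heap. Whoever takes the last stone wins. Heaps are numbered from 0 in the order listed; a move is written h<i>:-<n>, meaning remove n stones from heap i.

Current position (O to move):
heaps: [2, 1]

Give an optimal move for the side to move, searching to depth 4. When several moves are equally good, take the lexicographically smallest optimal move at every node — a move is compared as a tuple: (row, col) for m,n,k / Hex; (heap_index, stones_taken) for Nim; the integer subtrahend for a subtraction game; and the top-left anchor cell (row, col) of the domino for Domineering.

O's best at [(2,1)]: h0:-1

[(2,1)] O move#1: h0:-1:+1/(1,1)*, h0:-2:-1/(0,1), h1:-1:-1/(2,0)
[(1,1)] X move#2: h0:-1:-1/(0,1)*, h1:-1:-1/(1,0)
[(0,1)] O move#3: h1:-1:+1/(0,0)*
[(0,0)] end (terminal -1, X#4); searched (2,1) to 4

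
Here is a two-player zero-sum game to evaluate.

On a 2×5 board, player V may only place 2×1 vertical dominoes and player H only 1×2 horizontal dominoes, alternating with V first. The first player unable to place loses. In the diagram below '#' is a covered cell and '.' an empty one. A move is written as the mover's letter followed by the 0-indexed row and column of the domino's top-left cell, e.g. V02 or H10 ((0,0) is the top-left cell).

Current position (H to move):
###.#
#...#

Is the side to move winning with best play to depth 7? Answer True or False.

H winning at [###.#/#...#]: True

[###.#/#...#] H move#1: H11:-1/###.#/###.#, H12:+1/###.#/#.###*
[###.#/#.###] end (terminal -1, V#2); searched ###.#/#...# to 7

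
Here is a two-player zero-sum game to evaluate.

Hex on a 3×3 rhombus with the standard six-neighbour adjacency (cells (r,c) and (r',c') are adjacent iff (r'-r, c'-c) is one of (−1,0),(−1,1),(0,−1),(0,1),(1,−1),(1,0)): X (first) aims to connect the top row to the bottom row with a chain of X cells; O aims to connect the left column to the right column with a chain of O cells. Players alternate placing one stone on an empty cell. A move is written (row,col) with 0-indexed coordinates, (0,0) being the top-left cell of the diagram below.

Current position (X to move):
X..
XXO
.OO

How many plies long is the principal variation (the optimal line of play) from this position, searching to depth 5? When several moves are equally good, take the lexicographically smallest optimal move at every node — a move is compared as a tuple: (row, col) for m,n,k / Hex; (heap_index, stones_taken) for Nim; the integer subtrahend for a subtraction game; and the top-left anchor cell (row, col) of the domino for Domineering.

PV length from [X../XXO/.OO]: 1 ply

p1 X@[X../XXO/.OO]: (0,1)[XX./XXO/.OO]-1 (0,2)[X.X/XXO/.OO]-1 (2,0)[X../XXO/XOO]+1*
p2 O@[X../XXO/XOO] terminal -1; root [X../XXO/.OO] d5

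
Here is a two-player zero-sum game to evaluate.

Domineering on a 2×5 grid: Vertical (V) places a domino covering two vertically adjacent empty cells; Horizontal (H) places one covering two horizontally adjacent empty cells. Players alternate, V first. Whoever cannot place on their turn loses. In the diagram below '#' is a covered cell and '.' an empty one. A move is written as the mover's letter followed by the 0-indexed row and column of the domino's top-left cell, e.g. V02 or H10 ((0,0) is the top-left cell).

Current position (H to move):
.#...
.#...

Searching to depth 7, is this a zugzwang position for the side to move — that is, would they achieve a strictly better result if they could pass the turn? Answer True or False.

zugzwang(.#.../.#..., H) = False

p1 H@[.#.../.#...]: H02[.###./.#...]-1* H03[.#.##/.#...]-1 H12[.#.../.###.]-1 H13[.#.../.#.##]-1
p2 V@[.###./.#...]: V00[####./##...]-1 V04[.####/.#..#]+1*
p3 H@[.####/.#..#]: H12[.####/.####]-1*
p4 V@[.####/.####]: V00[#####/#####]+1*
p5 H@[#####/#####] terminal -1; root [.#.../.#...] d7
suppose H passes — search the same position with V to move:
pass> p1 V@[.#.../.#...]: V00[##.../##...]-1 V02[.##../.##..]-1 V03[.#.#./.#.#.]+1* V04[.#..#/.#..#]-1
pass> p2 H@[.#.#./.#.#.] terminal -1; root [.#.../.#...] d7
for H: play -1, pass -1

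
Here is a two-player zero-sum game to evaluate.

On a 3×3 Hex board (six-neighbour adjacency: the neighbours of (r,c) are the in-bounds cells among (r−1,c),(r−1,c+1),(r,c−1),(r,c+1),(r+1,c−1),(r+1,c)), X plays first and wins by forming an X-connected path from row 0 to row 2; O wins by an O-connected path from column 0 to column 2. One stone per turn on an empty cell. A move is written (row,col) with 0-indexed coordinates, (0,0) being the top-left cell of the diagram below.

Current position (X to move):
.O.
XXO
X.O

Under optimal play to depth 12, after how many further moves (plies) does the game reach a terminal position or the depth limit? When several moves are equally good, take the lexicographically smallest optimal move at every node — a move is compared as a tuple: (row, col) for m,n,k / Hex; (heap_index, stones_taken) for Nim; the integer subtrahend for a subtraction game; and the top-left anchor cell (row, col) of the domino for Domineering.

p1 X@[.O./XXO/X.O]: (0,0)[XO./XXO/X.O]+1* (0,2)[.OX/XXO/X.O]+1 (2,1)[.O./XXO/XXO]+1
p2 O@[XO./XXO/X.O] terminal -1; root [.O./XXO/X.O] d12

PV length from [.O./XXO/X.O]: 1 ply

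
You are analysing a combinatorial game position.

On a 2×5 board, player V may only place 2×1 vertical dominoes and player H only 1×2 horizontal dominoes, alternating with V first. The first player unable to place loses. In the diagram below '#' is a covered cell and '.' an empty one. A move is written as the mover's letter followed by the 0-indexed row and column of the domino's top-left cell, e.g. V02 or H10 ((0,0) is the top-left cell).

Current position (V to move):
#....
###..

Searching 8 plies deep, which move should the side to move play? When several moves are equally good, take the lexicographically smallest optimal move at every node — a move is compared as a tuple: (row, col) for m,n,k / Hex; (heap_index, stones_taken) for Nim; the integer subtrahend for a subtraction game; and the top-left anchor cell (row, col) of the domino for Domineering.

V's best at [#..../###..]: V03

ply 1, V at #..../###.. | V03=+1→#..#./####.*; V04=-1→#...#/###.#
ply 2, H at #..#./####. | H01=-1→####./####.*
ply 3, V at ####./####. | V04=+1→#####/#####*
ply 4: #####/##### is terminal -1 (H); from #..../###.. depth 8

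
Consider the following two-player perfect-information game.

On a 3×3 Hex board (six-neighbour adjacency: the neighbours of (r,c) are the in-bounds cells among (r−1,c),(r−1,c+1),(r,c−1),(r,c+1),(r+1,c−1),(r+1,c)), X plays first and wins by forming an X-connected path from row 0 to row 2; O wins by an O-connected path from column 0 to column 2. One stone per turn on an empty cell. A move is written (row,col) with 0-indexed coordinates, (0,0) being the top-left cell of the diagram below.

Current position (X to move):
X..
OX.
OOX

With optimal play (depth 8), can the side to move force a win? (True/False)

X winning at [X../OX./OOX]: True

ply 1, X at X../OX./OOX | (0,1)=-1→XX./OX./OOX; (0,2)=-1→X.X/OX./OOX; (1,2)=+1→X../OXX/OOX*
ply 2, O at X../OXX/OOX | (0,1)=-1→XO./OXX/OOX*; (0,2)=-1→X.O/OXX/OOX
ply 3, X at XO./OXX/OOX | (0,2)=+1→XOX/OXX/OOX*
ply 4: XOX/OXX/OOX is terminal -1 (O); from X../OX./OOX depth 8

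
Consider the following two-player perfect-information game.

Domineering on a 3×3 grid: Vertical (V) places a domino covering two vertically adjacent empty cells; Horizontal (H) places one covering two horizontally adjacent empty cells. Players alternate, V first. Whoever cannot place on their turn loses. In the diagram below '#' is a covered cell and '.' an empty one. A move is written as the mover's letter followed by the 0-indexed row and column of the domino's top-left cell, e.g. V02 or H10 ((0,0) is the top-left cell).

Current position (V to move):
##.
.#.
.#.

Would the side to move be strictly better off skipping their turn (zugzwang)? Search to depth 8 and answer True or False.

[##./.#./.#.] V move#1: V02:+1/###/.##/.#.*, V10:+1/##./##./##., V12:+1/##./.##/.##
[###/.##/.#.] end (terminal -1, H#2); searched ##./.#./.#. to 8
pass branch (H moves first from the same position):
  | [##./.#./.#.] end (terminal -1, H#1); searched ##./.#./.#. to 8
V moving scores +1; V passing scores +1

zugzwang(##./.#./.#., V) = False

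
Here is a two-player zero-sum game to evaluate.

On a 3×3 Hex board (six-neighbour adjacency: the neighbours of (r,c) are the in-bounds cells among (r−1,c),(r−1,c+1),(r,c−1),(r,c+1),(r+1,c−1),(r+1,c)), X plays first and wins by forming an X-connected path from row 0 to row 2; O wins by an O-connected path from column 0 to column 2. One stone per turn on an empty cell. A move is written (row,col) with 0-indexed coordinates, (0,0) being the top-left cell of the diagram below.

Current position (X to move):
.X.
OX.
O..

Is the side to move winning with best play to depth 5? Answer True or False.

[.X./OX./O..] X move#1: (0,0):-1/XX./OX./O.., (0,2):-1/.XX/OX./O.., (1,2):+1/.X./OXX/O..*, (2,1):+1/.X./OX./OX., (2,2):+1/.X./OX./O.X
[.X./OXX/O..] O move#2: (0,0):-1/OX./OXX/O..*, (0,2):-1/.XO/OXX/O.., (2,1):-1/.X./OXX/OO., (2,2):-1/.X./OXX/O.O
[OX./OXX/O..] X move#3: (0,2):+1/OXX/OXX/O..*, (2,1):+1/OX./OXX/OX., (2,2):+1/OX./OXX/O.X
[OXX/OXX/O..] O move#4: (2,1):-1/OXX/OXX/OO.*, (2,2):-1/OXX/OXX/O.O
[OXX/OXX/OO.] X move#5: (2,2):+1/OXX/OXX/OOX*
[OXX/OXX/OOX] end (terminal -1, O#6); searched .X./OX./O.. to 5

X winning at [.X./OX./O..]: True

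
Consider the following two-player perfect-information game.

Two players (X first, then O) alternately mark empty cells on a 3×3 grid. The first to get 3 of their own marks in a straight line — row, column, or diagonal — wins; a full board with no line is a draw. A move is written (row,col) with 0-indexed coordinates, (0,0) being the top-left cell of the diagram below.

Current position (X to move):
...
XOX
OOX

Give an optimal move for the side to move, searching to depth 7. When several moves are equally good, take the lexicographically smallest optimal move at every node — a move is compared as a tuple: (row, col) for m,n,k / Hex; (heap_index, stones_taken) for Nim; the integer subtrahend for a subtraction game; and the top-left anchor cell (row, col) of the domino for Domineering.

X's best at [.../XOX/OOX]: (0,2)

p1 X@[.../XOX/OOX]: (0,0)[X../XOX/OOX]-1 (0,1)[.X./XOX/OOX]-1 (0,2)[..X/XOX/OOX]+1*
p2 O@[..X/XOX/OOX] terminal -1; root [.../XOX/OOX] d7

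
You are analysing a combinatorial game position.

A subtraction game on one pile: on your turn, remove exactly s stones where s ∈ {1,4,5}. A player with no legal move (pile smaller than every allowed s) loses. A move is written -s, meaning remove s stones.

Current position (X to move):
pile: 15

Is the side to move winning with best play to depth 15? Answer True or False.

X winning at [15]: True

p1 X@[15]: -1[14]-1 -4[11]-1 -5[10]+1*
p2 O@[10]: -1[9]-1* -4[6]-1 -5[5]-1
p3 X@[9]: -1[8]+1* -4[5]-1 -5[4]-1
p4 O@[8]: -1[7]-1* -4[4]-1 -5[3]-1
p5 X@[7]: -1[6]-1 -4[3]-1 -5[2]+1*
p6 O@[2]: -1[1]-1*
p7 X@[1]: -1[0]+1*
p8 O@[0] terminal -1; root [15] d15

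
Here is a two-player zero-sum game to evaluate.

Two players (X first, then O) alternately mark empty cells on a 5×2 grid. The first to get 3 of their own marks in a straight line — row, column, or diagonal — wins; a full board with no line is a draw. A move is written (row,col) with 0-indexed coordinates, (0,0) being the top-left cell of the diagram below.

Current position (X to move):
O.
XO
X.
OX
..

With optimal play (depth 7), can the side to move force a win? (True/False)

X winning at [O./XO/X./OX/..]: False

p1 X@[O./XO/X./OX/..]: (0,1)[OX/XO/X./OX/..]+0* (2,1)[O./XO/XX/OX/..]+0 (4,0)[O./XO/X./OX/X.]+0 (4,1)[O./XO/X./OX/.X]+0
p2 O@[OX/XO/X./OX/..]: (2,1)[OX/XO/XO/OX/..]+0* (4,0)[OX/XO/X./OX/O.]+0 (4,1)[OX/XO/X./OX/.O]+0
p3 X@[OX/XO/XO/OX/..]: (4,0)[OX/XO/XO/OX/X.]+0* (4,1)[OX/XO/XO/OX/.X]+0
p4 O@[OX/XO/XO/OX/X.]: (4,1)[OX/XO/XO/OX/XO]+0*
p5 X@[OX/XO/XO/OX/XO] terminal +0; root [O./XO/X./OX/..] d7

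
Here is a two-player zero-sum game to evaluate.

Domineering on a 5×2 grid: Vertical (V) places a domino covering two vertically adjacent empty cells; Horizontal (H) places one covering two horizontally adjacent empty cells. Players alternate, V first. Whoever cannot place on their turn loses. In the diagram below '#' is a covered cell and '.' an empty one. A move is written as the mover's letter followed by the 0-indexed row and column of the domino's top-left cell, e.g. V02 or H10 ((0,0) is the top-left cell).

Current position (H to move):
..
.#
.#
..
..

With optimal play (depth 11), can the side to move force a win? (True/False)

H winning at [../.#/.#/../..]: True

[../.#/.#/../..] H move#1: H00:-1/##/.#/.#/../.., H30:+1/../.#/.#/##/..*, H40:+1/../.#/.#/../##
[../.#/.#/##/..] V move#2: V00:-1/#./##/.#/##/..*, V10:-1/../##/##/##/..
[#./##/.#/##/..] H move#3: H40:+1/#./##/.#/##/##*
[#./##/.#/##/##] end (terminal -1, V#4); searched ../.#/.#/../.. to 11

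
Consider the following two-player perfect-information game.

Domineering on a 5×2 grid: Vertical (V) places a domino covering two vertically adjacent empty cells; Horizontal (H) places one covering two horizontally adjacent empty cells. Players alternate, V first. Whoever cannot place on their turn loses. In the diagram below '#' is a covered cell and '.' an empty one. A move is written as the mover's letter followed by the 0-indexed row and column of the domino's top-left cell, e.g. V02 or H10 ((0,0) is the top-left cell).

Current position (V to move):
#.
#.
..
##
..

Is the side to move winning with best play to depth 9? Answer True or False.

V winning at [#./#./../##/..]: False

p1 V@[#./#./../##/..]: V01[##/##/../##/..]-1* V11[#./##/.#/##/..]-1
p2 H@[##/##/../##/..]: H20[##/##/##/##/..]+1* H40[##/##/../##/##]+1
p3 V@[##/##/##/##/..] terminal -1; root [#./#./../##/..] d9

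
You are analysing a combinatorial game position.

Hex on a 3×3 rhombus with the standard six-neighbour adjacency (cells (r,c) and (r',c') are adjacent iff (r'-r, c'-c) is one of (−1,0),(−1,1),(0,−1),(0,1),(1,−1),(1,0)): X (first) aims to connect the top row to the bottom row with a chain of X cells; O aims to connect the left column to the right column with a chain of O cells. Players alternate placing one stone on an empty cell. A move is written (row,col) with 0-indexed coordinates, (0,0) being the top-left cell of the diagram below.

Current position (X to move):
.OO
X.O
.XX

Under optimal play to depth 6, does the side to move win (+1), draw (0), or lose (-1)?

ply 1, X at .OO/X.O/.XX | (0,0)=+1→XOO/X.O/.XX*; (1,1)=-1→.OO/XXO/.XX; (2,0)=-1→.OO/X.O/XXX
ply 2, O at XOO/X.O/.XX | (1,1)=-1→XOO/XOO/.XX*; (2,0)=-1→XOO/X.O/OXX
ply 3, X at XOO/XOO/.XX | (2,0)=+1→XOO/XOO/XXX*
ply 4: XOO/XOO/XXX is terminal -1 (O); from .OO/X.O/.XX depth 6

value(.OO/X.O/.XX, X) = +1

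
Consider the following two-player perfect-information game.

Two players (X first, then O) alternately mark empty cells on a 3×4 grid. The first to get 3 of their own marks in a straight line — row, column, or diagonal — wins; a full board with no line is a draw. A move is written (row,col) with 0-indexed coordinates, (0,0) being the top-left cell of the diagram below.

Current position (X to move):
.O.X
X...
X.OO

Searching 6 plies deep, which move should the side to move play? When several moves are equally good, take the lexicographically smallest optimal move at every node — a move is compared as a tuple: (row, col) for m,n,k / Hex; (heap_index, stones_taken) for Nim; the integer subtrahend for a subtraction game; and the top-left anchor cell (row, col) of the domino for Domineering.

[.O.X/X.../X.OO] X move#1: (0,0):+1/XO.X/X.../X.OO*, (0,2):-1/.OXX/X.../X.OO, (1,1):-1/.O.X/XX../X.OO, (1,2):-1/.O.X/X.X./X.OO, (1,3):-1/.O.X/X..X/X.OO, (2,1):-1/.O.X/X.../XXOO
[XO.X/X.../X.OO] end (terminal -1, O#2); searched .O.X/X.../X.OO to 6

X's best at [.O.X/X.../X.OO]: (0,0)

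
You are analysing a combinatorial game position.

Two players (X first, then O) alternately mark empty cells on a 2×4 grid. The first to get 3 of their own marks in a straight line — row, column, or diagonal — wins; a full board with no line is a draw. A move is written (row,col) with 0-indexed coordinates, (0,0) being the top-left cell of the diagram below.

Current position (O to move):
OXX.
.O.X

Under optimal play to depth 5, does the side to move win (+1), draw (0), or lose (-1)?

ply 1, O at OXX./.O.X | (0,3)=+0→OXXO/.O.X*; (1,0)=-1→OXX./OO.X; (1,2)=-1→OXX./.OOX
ply 2, X at OXXO/.O.X | (1,0)=+0→OXXO/XO.X*; (1,2)=+0→OXXO/.OXX
ply 3, O at OXXO/XO.X | (1,2)=+0→OXXO/XOOX*
ply 4: OXXO/XOOX is terminal +0 (X); from OXX./.O.X depth 5

value(OXX./.O.X, O) = 0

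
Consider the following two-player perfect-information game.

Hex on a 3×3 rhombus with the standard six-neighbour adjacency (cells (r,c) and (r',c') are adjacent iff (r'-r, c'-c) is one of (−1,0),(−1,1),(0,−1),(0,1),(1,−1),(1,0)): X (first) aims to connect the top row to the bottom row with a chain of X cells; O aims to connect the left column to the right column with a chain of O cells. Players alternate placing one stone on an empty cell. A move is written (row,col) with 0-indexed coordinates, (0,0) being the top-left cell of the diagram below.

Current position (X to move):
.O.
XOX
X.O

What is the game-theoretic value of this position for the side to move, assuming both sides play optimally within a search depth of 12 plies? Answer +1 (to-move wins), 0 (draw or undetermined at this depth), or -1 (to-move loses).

p1 X@[.O./XOX/X.O]: (0,0)[XO./XOX/X.O]+1* (0,2)[.OX/XOX/X.O]+1 (2,1)[.O./XOX/XXO]+1
p2 O@[XO./XOX/X.O] terminal -1; root [.O./XOX/X.O] d12

value(.O./XOX/X.O, X) = +1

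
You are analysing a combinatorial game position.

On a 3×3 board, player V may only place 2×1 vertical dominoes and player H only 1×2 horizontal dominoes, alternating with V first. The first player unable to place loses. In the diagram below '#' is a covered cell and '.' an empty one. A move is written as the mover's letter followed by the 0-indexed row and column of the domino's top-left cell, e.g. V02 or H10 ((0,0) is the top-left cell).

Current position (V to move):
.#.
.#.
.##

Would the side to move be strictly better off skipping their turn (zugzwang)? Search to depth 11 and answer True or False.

[.#./.#./.##] V move#1: V00:+1/##./##./.##*, V02:+1/.##/.##/.##, V10:+1/.#./##./###
[##./##./.##] end (terminal -1, H#2); searched .#./.#./.## to 11
pass branch (H moves first from the same position):
  | [.#./.#./.##] end (terminal -1, H#1); searched .#./.#./.## to 11
V moving scores +1; V passing scores +1

zugzwang(.#./.#./.##, V) = False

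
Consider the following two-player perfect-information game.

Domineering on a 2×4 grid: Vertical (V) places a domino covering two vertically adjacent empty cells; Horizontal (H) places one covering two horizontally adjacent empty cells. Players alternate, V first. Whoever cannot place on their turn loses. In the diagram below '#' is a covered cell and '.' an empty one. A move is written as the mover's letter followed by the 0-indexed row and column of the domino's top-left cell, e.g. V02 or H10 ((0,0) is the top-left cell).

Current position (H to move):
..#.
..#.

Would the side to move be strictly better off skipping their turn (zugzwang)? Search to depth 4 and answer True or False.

ply 1, H at ..#./..#. | H00=+1→###./..#.*; H10=+1→..#./###.
ply 2, V at ###./..#. | V03=-1→####/..##*
ply 3, H at ####/..## | H10=+1→####/####*
ply 4: ####/#### is terminal -1 (V); from ..#./..#. depth 4
pass branch (V moves first from the same position):
  | ply 1, V at ..#./..#. | V00=+1→#.#./#.#.*; V01=+1→.##./.##.; V03=-1→..##/..##
  | ply 2: #.#./#.#. is terminal -1 (H); from ..#./..#. depth 4
H moving scores +1; H passing scores -1

zugzwang(..#./..#., H) = False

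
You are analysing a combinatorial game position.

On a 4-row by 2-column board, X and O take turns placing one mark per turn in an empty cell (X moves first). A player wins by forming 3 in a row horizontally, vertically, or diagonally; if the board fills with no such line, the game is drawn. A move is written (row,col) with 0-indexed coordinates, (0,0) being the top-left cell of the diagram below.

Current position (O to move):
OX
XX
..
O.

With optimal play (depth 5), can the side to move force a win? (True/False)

O winning at [OX/XX/../O.]: False

p1 O@[OX/XX/../O.]: (2,0)[OX/XX/O./O.]-1 (2,1)[OX/XX/.O/O.]+0* (3,1)[OX/XX/../OO]-1
p2 X@[OX/XX/.O/O.]: (2,0)[OX/XX/XO/O.]+0* (3,1)[OX/XX/.O/OX]+0
p3 O@[OX/XX/XO/O.]: (3,1)[OX/XX/XO/OO]+0*
p4 X@[OX/XX/XO/OO] terminal +0; root [OX/XX/../O.] d5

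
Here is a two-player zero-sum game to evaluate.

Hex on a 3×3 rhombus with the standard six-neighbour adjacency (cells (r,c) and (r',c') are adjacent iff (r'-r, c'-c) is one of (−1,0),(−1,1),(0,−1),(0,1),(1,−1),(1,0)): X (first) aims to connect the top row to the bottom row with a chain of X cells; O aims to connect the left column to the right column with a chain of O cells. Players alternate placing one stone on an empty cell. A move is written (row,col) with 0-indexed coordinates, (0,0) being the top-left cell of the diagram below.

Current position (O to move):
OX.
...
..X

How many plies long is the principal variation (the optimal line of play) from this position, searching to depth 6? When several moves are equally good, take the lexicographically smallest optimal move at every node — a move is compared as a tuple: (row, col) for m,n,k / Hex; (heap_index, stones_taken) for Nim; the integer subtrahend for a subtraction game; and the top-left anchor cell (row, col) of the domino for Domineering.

ply 1, O at OX./.../..X | (0,2)=-1→OXO/.../..X; (1,0)=-1→OX./O../..X; (1,1)=+1→OX./.O./..X*; (1,2)=-1→OX./..O/..X; (2,0)=-1→OX./.../O.X; (2,1)=-1→OX./.../.OX
ply 2, X at OX./.O./..X | (0,2)=-1→OXX/.O./..X*; (1,0)=-1→OX./XO./..X; (1,2)=-1→OX./.OX/..X; (2,0)=-1→OX./.O./X.X; (2,1)=-1→OX./.O./.XX
ply 3, O at OXX/.O./..X | (1,0)=-1→OXX/OO./..X; (1,2)=+1→OXX/.OO/..X*; (2,0)=-1→OXX/.O./O.X; (2,1)=-1→OXX/.O./.OX
ply 4, X at OXX/.OO/..X | (1,0)=-1→OXX/XOO/..X*; (2,0)=-1→OXX/.OO/X.X; (2,1)=-1→OXX/.OO/.XX
ply 5, O at OXX/XOO/..X | (2,0)=+1→OXX/XOO/O.X*; (2,1)=-1→OXX/XOO/.OX
ply 6: OXX/XOO/O.X is terminal -1 (X); from OX./.../..X depth 6

PV length from [OX./.../..X]: 5 plies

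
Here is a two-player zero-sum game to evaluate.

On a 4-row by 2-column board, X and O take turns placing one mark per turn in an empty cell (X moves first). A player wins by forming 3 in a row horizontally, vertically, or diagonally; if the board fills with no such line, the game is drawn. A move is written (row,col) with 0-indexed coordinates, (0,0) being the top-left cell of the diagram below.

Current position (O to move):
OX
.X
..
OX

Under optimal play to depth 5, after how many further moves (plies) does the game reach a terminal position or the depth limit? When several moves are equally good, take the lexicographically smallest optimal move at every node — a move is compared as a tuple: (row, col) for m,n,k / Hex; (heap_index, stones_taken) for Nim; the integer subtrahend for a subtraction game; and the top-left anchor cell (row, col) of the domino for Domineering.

PV length from [OX/.X/../OX]: 3 plies

ply 1, O at OX/.X/../OX | (1,0)=-1→OX/OX/../OX; (2,0)=-1→OX/.X/O./OX; (2,1)=+0→OX/.X/.O/OX*
ply 2, X at OX/.X/.O/OX | (1,0)=+0→OX/XX/.O/OX*; (2,0)=+0→OX/.X/XO/OX
ply 3, O at OX/XX/.O/OX | (2,0)=+0→OX/XX/OO/OX*
ply 4: OX/XX/OO/OX is terminal +0 (X); from OX/.X/../OX depth 5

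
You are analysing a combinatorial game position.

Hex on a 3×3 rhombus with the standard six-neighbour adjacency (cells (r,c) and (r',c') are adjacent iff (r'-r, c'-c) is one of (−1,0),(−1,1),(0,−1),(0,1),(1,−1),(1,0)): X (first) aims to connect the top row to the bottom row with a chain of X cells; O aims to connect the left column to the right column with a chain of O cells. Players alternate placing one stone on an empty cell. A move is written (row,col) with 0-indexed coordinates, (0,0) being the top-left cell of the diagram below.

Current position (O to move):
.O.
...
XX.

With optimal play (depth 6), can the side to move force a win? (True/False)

[.O./.../XX.] O move#1: (0,0):-1/OO./.../XX., (0,2):+1/.OO/.../XX.*, (1,0):-1/.O./O../XX., (1,1):+1/.O./.O./XX., (1,2):+1/.O./..O/XX., (2,2):-1/.O./.../XXO
[.OO/.../XX.] X move#2: (0,0):-1/XOO/.../XX.*, (1,0):-1/.OO/X../XX., (1,1):-1/.OO/.X./XX., (1,2):-1/.OO/..X/XX., (2,2):-1/.OO/.../XXX
[XOO/.../XX.] O move#3: (1,0):+1/XOO/O../XX.*, (1,1):-1/XOO/.O./XX., (1,2):-1/XOO/..O/XX., (2,2):-1/XOO/.../XXO
[XOO/O../XX.] end (terminal -1, X#4); searched .O./.../XX. to 6

O winning at [.O./.../XX.]: True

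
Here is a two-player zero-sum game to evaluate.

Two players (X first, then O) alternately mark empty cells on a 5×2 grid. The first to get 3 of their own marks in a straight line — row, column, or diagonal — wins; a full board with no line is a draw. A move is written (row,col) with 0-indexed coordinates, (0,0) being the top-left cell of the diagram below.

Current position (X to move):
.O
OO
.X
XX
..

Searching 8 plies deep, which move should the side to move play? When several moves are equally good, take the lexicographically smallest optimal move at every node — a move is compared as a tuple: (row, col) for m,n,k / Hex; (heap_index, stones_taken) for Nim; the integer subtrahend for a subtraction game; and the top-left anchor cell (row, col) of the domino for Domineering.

p1 X@[.O/OO/.X/XX/..]: (0,0)[XO/OO/.X/XX/..]+0 (2,0)[.O/OO/XX/XX/..]+1* (4,0)[.O/OO/.X/XX/X.]+1 (4,1)[.O/OO/.X/XX/.X]+1
p2 O@[.O/OO/XX/XX/..]: (0,0)[OO/OO/XX/XX/..]-1* (4,0)[.O/OO/XX/XX/O.]-1 (4,1)[.O/OO/XX/XX/.O]-1
p3 X@[OO/OO/XX/XX/..]: (4,0)[OO/OO/XX/XX/X.]+1* (4,1)[OO/OO/XX/XX/.X]+1
p4 O@[OO/OO/XX/XX/X.] terminal -1; root [.O/OO/.X/XX/..] d8

X's best at [.O/OO/.X/XX/..]: (2,0)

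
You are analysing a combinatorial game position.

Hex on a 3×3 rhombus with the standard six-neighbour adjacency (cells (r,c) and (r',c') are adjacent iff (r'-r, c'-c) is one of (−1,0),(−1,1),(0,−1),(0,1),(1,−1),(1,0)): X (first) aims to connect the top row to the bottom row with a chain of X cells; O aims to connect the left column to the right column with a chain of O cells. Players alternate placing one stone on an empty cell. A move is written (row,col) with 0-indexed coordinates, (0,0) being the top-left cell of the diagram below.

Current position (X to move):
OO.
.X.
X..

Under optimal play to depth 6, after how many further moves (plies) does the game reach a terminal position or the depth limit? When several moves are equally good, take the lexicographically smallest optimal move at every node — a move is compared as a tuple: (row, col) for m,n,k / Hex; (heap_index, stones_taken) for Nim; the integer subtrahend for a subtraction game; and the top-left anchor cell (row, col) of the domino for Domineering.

PV length from [OO./.X./X..]: 1 ply

p1 X@[OO./.X./X..]: (0,2)[OOX/.X./X..]+1* (1,0)[OO./XX./X..]-1 (1,2)[OO./.XX/X..]-1 (2,1)[OO./.X./XX.]-1 (2,2)[OO./.X./X.X]-1
p2 O@[OOX/.X./X..] terminal -1; root [OO./.X./X..] d6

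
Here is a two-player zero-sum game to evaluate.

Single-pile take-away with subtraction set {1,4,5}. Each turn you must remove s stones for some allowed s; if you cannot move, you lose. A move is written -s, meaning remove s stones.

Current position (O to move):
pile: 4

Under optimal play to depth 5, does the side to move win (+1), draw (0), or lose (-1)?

value(4, O) = +1

[4] O move#1: -1:-1/3, -4:+1/0*
[0] end (terminal -1, X#2); searched 4 to 5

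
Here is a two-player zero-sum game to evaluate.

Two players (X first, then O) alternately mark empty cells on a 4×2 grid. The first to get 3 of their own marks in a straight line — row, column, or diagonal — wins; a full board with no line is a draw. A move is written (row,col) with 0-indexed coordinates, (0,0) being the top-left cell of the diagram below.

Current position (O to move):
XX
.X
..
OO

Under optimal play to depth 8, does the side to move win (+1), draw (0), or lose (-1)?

value(XX/.X/../OO, O) = 0

[XX/.X/../OO] O move#1: (1,0):-1/XX/OX/../OO, (2,0):-1/XX/.X/O./OO, (2,1):+0/XX/.X/.O/OO*
[XX/.X/.O/OO] X move#2: (1,0):+0/XX/XX/.O/OO*, (2,0):+0/XX/.X/XO/OO
[XX/XX/.O/OO] O move#3: (2,0):+0/XX/XX/OO/OO*
[XX/XX/OO/OO] end (terminal +0, X#4); searched XX/.X/../OO to 8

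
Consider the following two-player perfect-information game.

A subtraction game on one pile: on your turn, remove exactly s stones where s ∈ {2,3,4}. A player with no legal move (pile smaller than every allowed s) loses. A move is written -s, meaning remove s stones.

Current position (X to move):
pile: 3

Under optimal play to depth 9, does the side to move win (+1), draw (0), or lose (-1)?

value(3, X) = +1

p1 X@[3]: -2[1]+1* -3[0]+1
p2 O@[1] terminal -1; root [3] d9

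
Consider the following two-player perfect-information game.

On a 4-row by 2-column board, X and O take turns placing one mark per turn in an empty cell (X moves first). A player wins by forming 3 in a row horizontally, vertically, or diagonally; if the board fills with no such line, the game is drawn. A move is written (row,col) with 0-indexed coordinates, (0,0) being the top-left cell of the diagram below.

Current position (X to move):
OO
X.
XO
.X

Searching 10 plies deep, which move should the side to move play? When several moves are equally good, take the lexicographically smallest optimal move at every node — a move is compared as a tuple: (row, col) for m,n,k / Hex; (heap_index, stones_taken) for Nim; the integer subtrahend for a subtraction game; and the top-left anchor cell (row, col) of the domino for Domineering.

ply 1, X at OO/X./XO/.X | (1,1)=+0→OO/XX/XO/.X; (3,0)=+1→OO/X./XO/XX*
ply 2: OO/X./XO/XX is terminal -1 (O); from OO/X./XO/.X depth 10

X's best at [OO/X./XO/.X]: (3,0)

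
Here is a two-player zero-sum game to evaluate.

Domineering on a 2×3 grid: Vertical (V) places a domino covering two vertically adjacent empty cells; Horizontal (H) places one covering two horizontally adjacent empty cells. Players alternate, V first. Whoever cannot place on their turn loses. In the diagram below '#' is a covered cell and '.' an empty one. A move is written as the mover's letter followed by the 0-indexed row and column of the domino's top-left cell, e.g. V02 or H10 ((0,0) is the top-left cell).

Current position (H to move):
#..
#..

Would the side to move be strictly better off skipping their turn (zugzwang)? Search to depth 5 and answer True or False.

[#../#..] H move#1: H01:+1/###/#..*, H11:+1/#../###
[###/#..] end (terminal -1, V#2); searched #../#.. to 5
pass branch (V moves first from the same position):
  | [#../#..] V move#1: V01:+1/##./##.*, V02:+1/#.#/#.#
  | [##./##.] end (terminal -1, H#2); searched #../#.. to 5
H moving scores +1; H passing scores -1

zugzwang(#../#.., H) = False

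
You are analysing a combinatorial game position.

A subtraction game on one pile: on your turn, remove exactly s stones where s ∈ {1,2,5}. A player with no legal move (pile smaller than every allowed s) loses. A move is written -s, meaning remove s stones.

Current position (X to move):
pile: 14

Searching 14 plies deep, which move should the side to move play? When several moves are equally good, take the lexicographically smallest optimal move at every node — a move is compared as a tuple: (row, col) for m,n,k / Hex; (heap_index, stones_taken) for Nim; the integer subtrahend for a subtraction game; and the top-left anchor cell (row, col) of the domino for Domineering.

ply 1, X at 14 | -1=-1→13; -2=+1→12*; -5=+1→9
ply 2, O at 12 | -1=-1→11*; -2=-1→10; -5=-1→7
ply 3, X at 11 | -1=-1→10; -2=+1→9*; -5=+1→6
ply 4, O at 9 | -1=-1→8*; -2=-1→7; -5=-1→4
ply 5, X at 8 | -1=-1→7; -2=+1→6*; -5=+1→3
ply 6, O at 6 | -1=-1→5*; -2=-1→4; -5=-1→1
ply 7, X at 5 | -1=-1→4; -2=+1→3*; -5=+1→0
ply 8, O at 3 | -1=-1→2*; -2=-1→1
ply 9, X at 2 | -1=-1→1; -2=+1→0*
ply 10: 0 is terminal -1 (O); from 14 depth 14

X's best at [14]: -2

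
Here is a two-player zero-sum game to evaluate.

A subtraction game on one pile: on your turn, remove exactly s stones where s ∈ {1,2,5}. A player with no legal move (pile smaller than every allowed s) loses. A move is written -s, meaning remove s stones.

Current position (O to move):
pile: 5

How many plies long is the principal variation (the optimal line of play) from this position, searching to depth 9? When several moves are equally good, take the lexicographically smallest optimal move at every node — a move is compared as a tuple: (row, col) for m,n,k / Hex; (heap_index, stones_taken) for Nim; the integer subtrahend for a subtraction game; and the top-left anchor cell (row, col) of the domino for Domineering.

PV length from [5]: 3 plies

p1 O@[5]: -1[4]-1 -2[3]+1* -5[0]+1
p2 X@[3]: -1[2]-1* -2[1]-1
p3 O@[2]: -1[1]-1 -2[0]+1*
p4 X@[0] terminal -1; root [5] d9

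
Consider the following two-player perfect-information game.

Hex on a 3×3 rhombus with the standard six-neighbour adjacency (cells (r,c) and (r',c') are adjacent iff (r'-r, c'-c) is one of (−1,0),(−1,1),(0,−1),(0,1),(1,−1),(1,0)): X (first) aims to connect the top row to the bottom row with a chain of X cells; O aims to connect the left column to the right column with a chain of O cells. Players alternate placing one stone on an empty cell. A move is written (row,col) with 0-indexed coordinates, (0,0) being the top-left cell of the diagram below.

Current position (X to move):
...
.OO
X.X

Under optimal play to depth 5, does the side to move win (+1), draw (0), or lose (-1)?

value(.../.OO/X.X, X) = +1

[.../.OO/X.X] X move#1: (0,0):-1/X../.OO/X.X, (0,1):-1/.X./.OO/X.X, (0,2):-1/..X/.OO/X.X, (1,0):+1/.../XOO/X.X*, (2,1):-1/.../.OO/XXX
[.../XOO/X.X] O move#2: (0,0):-1/O../XOO/X.X*, (0,1):-1/.O./XOO/X.X, (0,2):-1/..O/XOO/X.X, (2,1):-1/.../XOO/XOX
[O../XOO/X.X] X move#3: (0,1):+1/OX./XOO/X.X*, (0,2):-1/O.X/XOO/X.X, (2,1):-1/O../XOO/XXX
[OX./XOO/X.X] end (terminal -1, O#4); searched .../.OO/X.X to 5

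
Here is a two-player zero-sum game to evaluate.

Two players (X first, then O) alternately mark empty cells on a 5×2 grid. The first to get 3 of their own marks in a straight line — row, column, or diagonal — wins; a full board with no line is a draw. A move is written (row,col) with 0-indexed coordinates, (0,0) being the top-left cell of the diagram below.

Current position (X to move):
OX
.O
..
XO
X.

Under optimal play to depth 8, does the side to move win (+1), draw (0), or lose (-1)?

value(OX/.O/../XO/X., X) = +1

ply 1, X at OX/.O/../XO/X. | (1,0)=-1→OX/XO/../XO/X.; (2,0)=+1→OX/.O/X./XO/X.*; (2,1)=+0→OX/.O/.X/XO/X.; (4,1)=-1→OX/.O/../XO/XX
ply 2: OX/.O/X./XO/X. is terminal -1 (O); from OX/.O/../XO/X. depth 8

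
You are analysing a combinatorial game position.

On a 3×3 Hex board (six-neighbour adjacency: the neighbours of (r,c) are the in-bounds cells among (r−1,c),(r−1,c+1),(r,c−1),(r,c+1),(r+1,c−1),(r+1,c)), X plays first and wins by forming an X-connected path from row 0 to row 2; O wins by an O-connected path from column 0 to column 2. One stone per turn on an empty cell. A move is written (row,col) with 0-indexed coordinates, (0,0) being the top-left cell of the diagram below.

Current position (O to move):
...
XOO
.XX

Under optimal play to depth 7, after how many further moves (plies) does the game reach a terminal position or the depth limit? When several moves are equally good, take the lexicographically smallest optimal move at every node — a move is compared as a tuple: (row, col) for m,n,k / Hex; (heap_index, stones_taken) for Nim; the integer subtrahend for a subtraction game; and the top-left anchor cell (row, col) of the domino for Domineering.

PV length from [.../XOO/.XX]: 3 plies

p1 O@[.../XOO/.XX]: (0,0)[O../XOO/.XX]+1* (0,1)[.O./XOO/.XX]+1 (0,2)[..O/XOO/.XX]-1 (2,0)[.../XOO/OXX]+1
p2 X@[O../XOO/.XX]: (0,1)[OX./XOO/.XX]-1* (0,2)[O.X/XOO/.XX]-1 (2,0)[O../XOO/XXX]-1
p3 O@[OX./XOO/.XX]: (0,2)[OXO/XOO/.XX]-1 (2,0)[OX./XOO/OXX]+1*
p4 X@[OX./XOO/OXX] terminal -1; root [.../XOO/.XX] d7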